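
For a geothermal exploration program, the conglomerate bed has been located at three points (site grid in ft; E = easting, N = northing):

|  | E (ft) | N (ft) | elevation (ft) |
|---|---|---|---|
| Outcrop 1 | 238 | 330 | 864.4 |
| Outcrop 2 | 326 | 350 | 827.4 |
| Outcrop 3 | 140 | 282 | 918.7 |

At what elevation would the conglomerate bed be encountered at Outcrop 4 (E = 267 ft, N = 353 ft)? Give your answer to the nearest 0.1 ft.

843.9 ft

Two edge vectors: Outcrop 1→Outcrop 2 = (88, 20, -37), Outcrop 1→Outcrop 3 = (-98, -48, 54.3).
Normal n = (Outcrop 1→Outcrop 2) × (Outcrop 1→Outcrop 3) = (-690, -1152.4, -2264).
So ∂z/∂E = −n_x/n_z = −0.30477 and ∂z/∂N = −n_y/n_z = −0.50901.
Intercept c from Outcrop 1: 864.4 + 72.54 + 167.97 = 1104.91.
At (267, 353): z = −81.4 − 179.7 + 1104.91 = 843.9 ft.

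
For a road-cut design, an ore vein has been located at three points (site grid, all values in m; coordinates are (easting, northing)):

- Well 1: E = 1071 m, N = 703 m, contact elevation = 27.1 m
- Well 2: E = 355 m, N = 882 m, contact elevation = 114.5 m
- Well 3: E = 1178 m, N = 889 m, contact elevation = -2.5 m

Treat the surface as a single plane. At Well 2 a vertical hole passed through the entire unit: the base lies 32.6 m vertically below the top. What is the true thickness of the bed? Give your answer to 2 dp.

32.18 m

Let the plane be z = a·E + b·N + c.
Well 2−Well 1: −716a + 179b = 87.4;  Well 3−Well 1: 107a + 186b = −29.6.
Solving gives a = −0.14150, b = −0.07774.
|∇z| = √(a²+b²) = 0.16145, so dip δ = arctan(0.16145) = 9.17°.
True thickness = vertical thickness × cos δ = 32.6 × cos 9.17° = 32.18 m.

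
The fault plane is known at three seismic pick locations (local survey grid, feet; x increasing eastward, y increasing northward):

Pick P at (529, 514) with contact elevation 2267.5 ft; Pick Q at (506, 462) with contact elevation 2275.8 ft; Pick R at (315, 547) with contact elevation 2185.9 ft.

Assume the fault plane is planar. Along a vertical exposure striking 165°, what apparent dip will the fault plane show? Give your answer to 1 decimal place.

21.0°

Let the plane be z = a·x + b·y + c.
Pick Q−Pick P: −23a − 52b = 8.3;  Pick R−Pick P: −214a + 33b = −81.6.
Solving gives a = 0.33392, b = −0.30731.
Unit vector along 165° is (sin 165°, cos 165°) = (0.2588, -0.9659).
Slope in that direction = a·(0.2588) + b·(-0.9659) = 0.38326.
Apparent dip = arctan|0.38326| = 21.0° (true dip is 24.4°, so apparent ≤ true as expected).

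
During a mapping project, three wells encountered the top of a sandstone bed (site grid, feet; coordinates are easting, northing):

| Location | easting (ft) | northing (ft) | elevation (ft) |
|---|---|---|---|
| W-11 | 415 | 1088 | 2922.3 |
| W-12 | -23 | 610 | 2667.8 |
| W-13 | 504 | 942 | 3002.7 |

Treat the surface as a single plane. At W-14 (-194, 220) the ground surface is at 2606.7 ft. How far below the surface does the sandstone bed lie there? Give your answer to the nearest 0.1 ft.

Two edge vectors: W-11→W-12 = (-438, -478, -254.5), W-11→W-13 = (89, -146, 80.4).
Normal n = (W-11→W-12) × (W-11→W-13) = (-75588.2, 12564.7, 106490).
So ∂z/∂easting = −n_x/n_z = 0.709815 and ∂z/∂northing = −n_y/n_z = −0.117989.
Intercept c from W-11: 2922.3 − 294.57 + 128.37 = 2756.10.
At (-194, 220): z_contact = −137.70 − 25.96 + 2756.10 = 2592.44 ft.
Depth below ground = 2606.7 − 2592.44 = 14.3 ft.

14.3 ft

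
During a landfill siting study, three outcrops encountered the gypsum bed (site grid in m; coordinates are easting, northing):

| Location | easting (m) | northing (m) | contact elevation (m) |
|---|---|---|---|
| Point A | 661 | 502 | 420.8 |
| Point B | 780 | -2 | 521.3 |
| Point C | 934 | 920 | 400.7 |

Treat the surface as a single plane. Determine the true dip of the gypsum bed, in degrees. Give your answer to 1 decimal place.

Let the plane be z = a·easting + b·northing + c.
Point B−Point A: 119a − 504b = 100.5;  Point C−Point A: 273a + 418b = −20.1.
Solving gives a = 0.17017, b = −0.15923.
Gradient magnitude |∇z| = √(a² + b²) = √(0.02896 + 0.02535) = 0.23305.
True dip = arctan(0.23305) = 13.1°, dipping toward NW (azimuth ≈ 313°).

13.1°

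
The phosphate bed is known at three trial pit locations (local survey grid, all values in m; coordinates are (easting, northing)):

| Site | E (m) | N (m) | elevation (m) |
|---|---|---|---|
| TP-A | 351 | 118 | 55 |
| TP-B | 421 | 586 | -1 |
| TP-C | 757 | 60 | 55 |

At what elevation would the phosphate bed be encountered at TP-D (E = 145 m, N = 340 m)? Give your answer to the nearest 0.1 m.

32.4 m

Two edge vectors: TP-A→TP-B = (70, 468, -56), TP-A→TP-C = (406, -58, 0).
Normal n = (TP-A→TP-B) × (TP-A→TP-C) = (-3248, -22736, -194068).
So ∂z/∂E = −n_x/n_z = −0.01674 and ∂z/∂N = −n_y/n_z = −0.11715.
Intercept c from TP-A: 55 + 5.87 + 13.82 = 74.70.
At (145, 340): z = −2.4 − 39.8 + 74.70 = 32.4 m.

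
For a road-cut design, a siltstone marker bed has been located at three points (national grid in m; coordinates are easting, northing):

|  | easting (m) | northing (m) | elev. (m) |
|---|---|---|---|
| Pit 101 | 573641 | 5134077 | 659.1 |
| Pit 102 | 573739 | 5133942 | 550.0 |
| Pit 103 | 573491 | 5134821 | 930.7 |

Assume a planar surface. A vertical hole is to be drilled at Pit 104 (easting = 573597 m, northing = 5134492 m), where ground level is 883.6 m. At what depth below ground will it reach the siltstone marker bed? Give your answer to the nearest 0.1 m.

106.5 m

Let the plane be z = a·easting + b·northing + c.
Pit 102−Pit 101: 98a − 135b = −109.1;  Pit 103−Pit 101: −150a + 744b = 271.6.
Solving gives a = −0.845095135, b = 0.194671680.
Then c = 659.1 − a·573641 − b·5134077 = −514019.08.
At (573597, 5134492): z_contact = −484744.03 + 999540.18 − 514019.08 = 777.07 m.
Depth below ground = 883.6 − 777.07 = 106.5 m.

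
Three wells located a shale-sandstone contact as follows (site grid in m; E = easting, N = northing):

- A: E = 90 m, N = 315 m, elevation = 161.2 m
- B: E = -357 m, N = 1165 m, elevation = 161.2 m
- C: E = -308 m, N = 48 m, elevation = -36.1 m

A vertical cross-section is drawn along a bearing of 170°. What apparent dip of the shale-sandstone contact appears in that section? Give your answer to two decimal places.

Let the plane be z = a·E + b·N + c.
B−A: −447a + 850b = 0;  C−A: −398a − 267b = −197.3.
Solving gives a = 0.36645, b = 0.19271.
Unit vector along 170° is (sin 170°, cos 170°) = (0.1736, -0.9848).
Slope in that direction = a·(0.1736) + b·(-0.9848) = −0.12615.
Apparent dip = arctan|0.12615| = 7.19° (true dip is 22.5°, so apparent ≤ true as expected).

7.19°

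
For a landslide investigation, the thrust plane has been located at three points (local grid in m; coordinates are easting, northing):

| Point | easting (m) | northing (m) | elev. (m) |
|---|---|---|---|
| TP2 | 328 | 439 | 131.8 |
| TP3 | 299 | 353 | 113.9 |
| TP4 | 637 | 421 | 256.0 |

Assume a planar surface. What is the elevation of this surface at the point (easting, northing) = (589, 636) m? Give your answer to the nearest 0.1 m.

Two edge vectors: TP2→TP3 = (-29, -86, -17.9), TP2→TP4 = (309, -18, 124.2).
Normal n = (TP2→TP3) × (TP2→TP4) = (-11003.4, -1929.3, 27096).
So ∂z/∂easting = −n_x/n_z = 0.40609 and ∂z/∂northing = −n_y/n_z = 0.07120.
Intercept c from TP2: 131.8 − 133.20 − 31.26 = −32.66.
At (589, 636): z = 239.2 + 45.3 − 32.66 = 251.8 m.

251.8 m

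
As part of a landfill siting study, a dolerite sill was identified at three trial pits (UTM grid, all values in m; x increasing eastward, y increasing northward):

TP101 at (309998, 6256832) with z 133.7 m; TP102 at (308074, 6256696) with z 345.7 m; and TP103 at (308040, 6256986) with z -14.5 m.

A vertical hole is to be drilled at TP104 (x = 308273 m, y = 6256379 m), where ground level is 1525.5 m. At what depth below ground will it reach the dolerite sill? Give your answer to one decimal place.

789.7 m

Two edge vectors: TP101→TP102 = (-1924, -136, 212), TP101→TP103 = (-1958, 154, -148.2).
Normal n = (TP101→TP102) × (TP101→TP103) = (-12492.8, -700232.8, -562584).
So ∂z/∂x = −n_x/n_z = −0.022206106 and ∂z/∂y = −n_y/n_z = −1.244672440.
Intercept c from TP101: 133.7 + 6883.85 + 7787706.35 = 7794723.90.
At (308273, 6256379): z_contact = −6845.54 − 7787142.52 + 7794723.90 = 735.84 m.
Depth below ground = 1525.5 − 735.84 = 789.7 m.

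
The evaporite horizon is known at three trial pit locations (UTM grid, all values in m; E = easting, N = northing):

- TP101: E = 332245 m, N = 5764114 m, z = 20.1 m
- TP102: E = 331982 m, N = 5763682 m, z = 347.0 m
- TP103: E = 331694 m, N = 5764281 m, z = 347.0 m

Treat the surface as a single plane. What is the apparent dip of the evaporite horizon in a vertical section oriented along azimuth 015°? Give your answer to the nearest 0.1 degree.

Two edge vectors: TP101→TP102 = (-263, -432, 326.9), TP101→TP103 = (-551, 167, 326.9).
Normal n = (TP101→TP102) × (TP101→TP103) = (-195813.1, -94147.2, -281953).
So ∂z/∂E = −n_x/n_z = −0.69449 and ∂z/∂N = −n_y/n_z = −0.33391.
Unit vector along 015° is (sin 15°, cos 15°) = (0.2588, 0.9659).
Slope in that direction = a·(0.2588) + b·(0.9659) = −0.50228.
Apparent dip = arctan|0.50228| = 26.7° (true dip is 37.6°, so apparent ≤ true as expected).

26.7°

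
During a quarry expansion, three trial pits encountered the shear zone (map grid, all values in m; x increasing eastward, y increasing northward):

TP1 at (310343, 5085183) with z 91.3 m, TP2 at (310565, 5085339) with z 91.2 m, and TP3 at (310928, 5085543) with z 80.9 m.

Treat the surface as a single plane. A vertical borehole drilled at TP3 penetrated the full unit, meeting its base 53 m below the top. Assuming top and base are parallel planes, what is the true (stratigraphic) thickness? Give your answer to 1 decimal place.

51.5 m

Let the plane be z = a·x + b·y + c.
TP2−TP1: 222a + 156b = −0.1;  TP3−TP1: 585a + 360b = −10.4.
Solving gives a = −0.13989, b = 0.19844.
|∇z| = √(a²+b²) = 0.24279, so dip δ = arctan(0.24279) = 13.65°.
True thickness = vertical thickness × cos δ = 53 × cos 13.65° = 51.5 m.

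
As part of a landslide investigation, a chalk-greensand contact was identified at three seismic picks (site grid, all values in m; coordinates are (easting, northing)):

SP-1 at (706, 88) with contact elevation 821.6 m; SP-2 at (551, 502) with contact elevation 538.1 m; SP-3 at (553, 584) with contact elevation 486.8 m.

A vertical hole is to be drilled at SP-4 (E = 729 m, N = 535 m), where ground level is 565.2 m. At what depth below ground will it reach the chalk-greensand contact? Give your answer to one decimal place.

21.5 m

Let the plane be z = a·E + b·N + c.
SP-2−SP-1: −155a + 414b = −283.5;  SP-3−SP-1: −153a + 496b = −334.8.
Solving gives a = 0.14838, b = −0.62923.
Then c = 821.6 − a·706 − b·88 = 772.21.
At (729, 535): z_contact = 108.17 − 336.64 + 772.21 = 543.75 m.
Depth below ground = 565.2 − 543.75 = 21.5 m.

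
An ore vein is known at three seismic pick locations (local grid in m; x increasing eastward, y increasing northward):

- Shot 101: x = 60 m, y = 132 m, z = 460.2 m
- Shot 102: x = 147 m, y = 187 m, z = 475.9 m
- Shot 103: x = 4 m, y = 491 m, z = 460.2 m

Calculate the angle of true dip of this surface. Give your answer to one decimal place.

9.4°

Two edge vectors: Shot 101→Shot 102 = (87, 55, 15.7), Shot 101→Shot 103 = (-56, 359, 0).
Normal n = (Shot 101→Shot 102) × (Shot 101→Shot 103) = (-5636.3, -879.2, 34313).
So ∂z/∂x = −n_x/n_z = 0.16426 and ∂z/∂y = −n_y/n_z = 0.02562.
Gradient magnitude |∇z| = √(a² + b²) = √(0.02698 + 0.00066) = 0.16625.
True dip = arctan(0.16625) = 9.4°, dipping toward W (azimuth ≈ 261°).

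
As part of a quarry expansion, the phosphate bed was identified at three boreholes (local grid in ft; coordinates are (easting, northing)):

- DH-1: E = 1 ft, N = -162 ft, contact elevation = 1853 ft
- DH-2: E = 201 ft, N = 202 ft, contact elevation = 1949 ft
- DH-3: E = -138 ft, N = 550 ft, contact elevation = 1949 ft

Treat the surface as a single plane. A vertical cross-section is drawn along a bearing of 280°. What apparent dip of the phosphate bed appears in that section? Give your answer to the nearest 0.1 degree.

Let the plane be z = a·E + b·N + c.
DH-2−DH-1: 200a + 364b = 96;  DH-3−DH-1: −139a + 712b = 96.
Solving gives a = 0.17310, b = 0.16863.
Unit vector along 280° is (sin 280°, cos 280°) = (-0.9848, 0.1736).
Slope in that direction = a·(-0.9848) + b·(0.1736) = −0.14119.
Apparent dip = arctan|0.14119| = 8.0° (true dip is 13.6°, so apparent ≤ true as expected).

8.0°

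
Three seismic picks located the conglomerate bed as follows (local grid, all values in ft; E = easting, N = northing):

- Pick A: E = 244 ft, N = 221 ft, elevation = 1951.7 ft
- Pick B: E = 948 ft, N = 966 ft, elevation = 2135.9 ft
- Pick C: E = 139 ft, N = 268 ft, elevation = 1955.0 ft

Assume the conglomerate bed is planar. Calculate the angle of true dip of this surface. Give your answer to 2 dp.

Let the plane be z = a·E + b·N + c.
Pick B−Pick A: 704a + 745b = 184.2;  Pick C−Pick A: −105a + 47b = 3.3.
Solving gives a = 0.05569, b = 0.19462.
Gradient magnitude |∇z| = √(a² + b²) = √(0.00310 + 0.03788) = 0.20243.
True dip = arctan(0.20243) = 11.44°, dipping toward SSW (azimuth ≈ 196°).

11.44°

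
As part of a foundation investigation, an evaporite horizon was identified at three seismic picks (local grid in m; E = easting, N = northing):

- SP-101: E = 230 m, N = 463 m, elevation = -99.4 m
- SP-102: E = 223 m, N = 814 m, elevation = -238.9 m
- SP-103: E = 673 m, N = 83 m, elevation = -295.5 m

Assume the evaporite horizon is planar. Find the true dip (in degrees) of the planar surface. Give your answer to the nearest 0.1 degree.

41.9°

Two edge vectors: SP-101→SP-102 = (-7, 351, -139.5), SP-101→SP-103 = (443, -380, -196.1).
Normal n = (SP-101→SP-102) × (SP-101→SP-103) = (-121841.1, -63171.2, -152833).
So ∂z/∂E = −n_x/n_z = −0.79722 and ∂z/∂N = −n_y/n_z = −0.41333.
Gradient magnitude |∇z| = √(a² + b²) = √(0.63556 + 0.17085) = 0.89800.
True dip = arctan(0.89800) = 41.9°, dipping toward ENE (azimuth ≈ 063°).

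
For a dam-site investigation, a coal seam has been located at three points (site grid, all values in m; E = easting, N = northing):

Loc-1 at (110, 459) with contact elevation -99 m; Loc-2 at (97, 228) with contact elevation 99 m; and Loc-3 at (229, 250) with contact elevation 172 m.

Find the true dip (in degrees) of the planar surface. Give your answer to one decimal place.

48.7°

Two edge vectors: Loc-1→Loc-2 = (-13, -231, 198), Loc-1→Loc-3 = (119, -209, 271).
Normal n = (Loc-1→Loc-2) × (Loc-1→Loc-3) = (-21219, 27085, 30206).
So ∂z/∂E = −n_x/n_z = 0.70248 and ∂z/∂N = −n_y/n_z = −0.89668.
Gradient magnitude |∇z| = √(a² + b²) = √(0.49347 + 0.80403) = 1.13908.
True dip = arctan(1.13908) = 48.7°, dipping toward NW (azimuth ≈ 322°).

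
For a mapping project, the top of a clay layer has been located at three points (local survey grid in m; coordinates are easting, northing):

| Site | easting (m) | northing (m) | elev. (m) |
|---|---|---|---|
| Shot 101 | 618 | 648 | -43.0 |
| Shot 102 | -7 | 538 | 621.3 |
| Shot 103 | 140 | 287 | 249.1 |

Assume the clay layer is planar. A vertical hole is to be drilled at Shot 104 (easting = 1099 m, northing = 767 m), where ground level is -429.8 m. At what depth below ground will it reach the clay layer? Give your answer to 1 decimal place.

Two edge vectors: Shot 101→Shot 102 = (-625, -110, 664.3), Shot 101→Shot 103 = (-478, -361, 292.1).
Normal n = (Shot 101→Shot 102) × (Shot 101→Shot 103) = (207681.3, -134972.9, 173045).
So ∂z/∂easting = −n_x/n_z = −1.200158 and ∂z/∂northing = −n_y/n_z = 0.779987.
Intercept c from Shot 101: -43 + 741.70 − 505.43 = 193.27.
At (1099, 767): z_contact = −1318.97 + 598.25 + 193.27 = -527.46 m.
Depth below ground = -429.8 − (-527.46) = 97.7 m.

97.7 m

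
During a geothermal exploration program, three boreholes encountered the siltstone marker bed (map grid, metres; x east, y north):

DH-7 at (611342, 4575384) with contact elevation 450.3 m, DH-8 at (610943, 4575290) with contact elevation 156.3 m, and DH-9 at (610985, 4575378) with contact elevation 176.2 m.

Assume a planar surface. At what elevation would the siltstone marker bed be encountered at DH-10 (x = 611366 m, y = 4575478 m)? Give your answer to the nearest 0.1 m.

455.5 m

Let the plane be z = a·x + b·y + c.
DH-8−DH-7: −399a − 94b = −294;  DH-9−DH-7: −357a − 6b = −274.1.
Solving gives a = 0.770164292, b = −0.141442049.
Then c = 450.3 − a·611342 − b·4575384 = 176768.21.
At (611366, 4575478): z = 470852.3 − 647165.0 + 176768.21 = 455.5 m.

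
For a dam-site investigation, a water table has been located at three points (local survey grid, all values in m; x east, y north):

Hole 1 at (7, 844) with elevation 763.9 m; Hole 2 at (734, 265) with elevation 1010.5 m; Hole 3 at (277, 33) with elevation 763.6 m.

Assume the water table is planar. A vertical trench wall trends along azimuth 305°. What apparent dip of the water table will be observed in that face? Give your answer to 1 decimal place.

16.2°

Two edge vectors: Hole 1→Hole 2 = (727, -579, 246.6), Hole 1→Hole 3 = (270, -811, -0.3).
Normal n = (Hole 1→Hole 2) × (Hole 1→Hole 3) = (200166.3, 66800.1, -433267).
So ∂z/∂x = −n_x/n_z = 0.46199 and ∂z/∂y = −n_y/n_z = 0.15418.
Unit vector along 305° is (sin 305°, cos 305°) = (-0.8192, 0.5736).
Slope in that direction = a·(-0.8192) + b·(0.5736) = −0.29001.
Apparent dip = arctan|0.29001| = 16.2° (true dip is 26.0°, so apparent ≤ true as expected).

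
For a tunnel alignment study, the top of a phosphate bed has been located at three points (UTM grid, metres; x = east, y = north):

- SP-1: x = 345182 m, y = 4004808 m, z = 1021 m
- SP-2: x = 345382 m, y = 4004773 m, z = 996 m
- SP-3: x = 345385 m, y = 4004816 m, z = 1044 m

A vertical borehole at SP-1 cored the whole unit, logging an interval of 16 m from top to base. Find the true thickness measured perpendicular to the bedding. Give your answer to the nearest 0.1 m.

Two edge vectors: SP-1→SP-2 = (200, -35, -25), SP-1→SP-3 = (203, 8, 23).
Normal n = (SP-1→SP-2) × (SP-1→SP-3) = (-605, -9675, 8705).
So ∂z/∂x = −n_x/n_z = 0.06950 and ∂z/∂y = −n_y/n_z = 1.11143.
|∇z| = √(a²+b²) = 1.11360, so dip δ = arctan(1.11360) = 48.08°.
True thickness = vertical thickness × cos δ = 16 × cos 48.08° = 10.7 m.

10.7 m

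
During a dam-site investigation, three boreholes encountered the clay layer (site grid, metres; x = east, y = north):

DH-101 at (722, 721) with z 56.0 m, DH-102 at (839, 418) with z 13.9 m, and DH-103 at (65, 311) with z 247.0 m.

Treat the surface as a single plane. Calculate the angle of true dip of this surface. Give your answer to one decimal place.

Two edge vectors: DH-101→DH-102 = (117, -303, -42.1), DH-101→DH-103 = (-657, -410, 191).
Normal n = (DH-101→DH-102) × (DH-101→DH-103) = (-75134, 5312.7, -247041).
So ∂z/∂x = −n_x/n_z = −0.30414 and ∂z/∂y = −n_y/n_z = 0.02151.
Gradient magnitude |∇z| = √(a² + b²) = √(0.09250 + 0.00046) = 0.30490.
True dip = arctan(0.30490) = 17.0°, dipping toward E (azimuth ≈ 094°).

17.0°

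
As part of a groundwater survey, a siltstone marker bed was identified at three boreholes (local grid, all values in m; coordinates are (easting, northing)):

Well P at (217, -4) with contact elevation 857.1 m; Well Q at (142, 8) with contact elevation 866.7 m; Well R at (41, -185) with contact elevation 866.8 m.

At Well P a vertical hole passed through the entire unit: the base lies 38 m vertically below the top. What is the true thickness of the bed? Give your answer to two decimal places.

Two edge vectors: Well P→Well Q = (-75, 12, 9.6), Well P→Well R = (-176, -181, 9.7).
Normal n = (Well P→Well Q) × (Well P→Well R) = (1854, -962.1, 15687).
So ∂z/∂E = −n_x/n_z = −0.11819 and ∂z/∂N = −n_y/n_z = 0.06133.
|∇z| = √(a²+b²) = 0.13315, so dip δ = arctan(0.13315) = 7.58°.
True thickness = vertical thickness × cos δ = 38 × cos 7.58° = 37.67 m.

37.67 m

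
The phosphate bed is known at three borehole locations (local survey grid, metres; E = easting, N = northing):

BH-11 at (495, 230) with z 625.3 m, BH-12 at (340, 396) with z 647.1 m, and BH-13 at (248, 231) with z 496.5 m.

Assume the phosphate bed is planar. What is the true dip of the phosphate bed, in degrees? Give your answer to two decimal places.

Two edge vectors: BH-11→BH-12 = (-155, 166, 21.8), BH-11→BH-13 = (-247, 1, -128.8).
Normal n = (BH-11→BH-12) × (BH-11→BH-13) = (-21402.6, -25348.6, 40847).
So ∂z/∂E = −n_x/n_z = 0.52397 and ∂z/∂N = −n_y/n_z = 0.62057.
Gradient magnitude |∇z| = √(a² + b²) = √(0.27454 + 0.38511) = 0.81219.
True dip = arctan(0.81219) = 39.08°, dipping toward SW (azimuth ≈ 220°).

39.08°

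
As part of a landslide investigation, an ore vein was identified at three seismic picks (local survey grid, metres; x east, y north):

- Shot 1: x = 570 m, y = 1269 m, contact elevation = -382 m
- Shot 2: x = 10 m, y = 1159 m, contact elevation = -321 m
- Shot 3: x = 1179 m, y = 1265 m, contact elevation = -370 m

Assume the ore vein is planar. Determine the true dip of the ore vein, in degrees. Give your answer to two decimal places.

Let the plane be z = a·x + b·y + c.
Shot 2−Shot 1: −560a − 110b = 61;  Shot 3−Shot 1: 609a − 4b = 12.
Solving gives a = 0.01554, b = −0.63367.
Gradient magnitude |∇z| = √(a² + b²) = √(0.00024 + 0.40154) = 0.63386.
True dip = arctan(0.63386) = 32.37°, dipping toward N (azimuth ≈ 359°).

32.37°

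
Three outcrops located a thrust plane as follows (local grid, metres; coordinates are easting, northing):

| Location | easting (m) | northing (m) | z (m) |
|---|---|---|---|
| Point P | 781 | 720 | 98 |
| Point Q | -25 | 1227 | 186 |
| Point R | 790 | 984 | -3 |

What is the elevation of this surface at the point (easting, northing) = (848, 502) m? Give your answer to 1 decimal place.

155.9 m

Two edge vectors: Point P→Point Q = (-806, 507, 88), Point P→Point R = (9, 264, -101).
Normal n = (Point P→Point Q) × (Point P→Point R) = (-74439, -80614, -217347).
So ∂z/∂easting = −n_x/n_z = −0.342489 and ∂z/∂northing = −n_y/n_z = −0.370900.
Intercept c from Point P: 98 + 267.48 + 267.05 = 632.53.
At (848, 502): z = −290.4 − 186.2 + 632.53 = 155.9 m.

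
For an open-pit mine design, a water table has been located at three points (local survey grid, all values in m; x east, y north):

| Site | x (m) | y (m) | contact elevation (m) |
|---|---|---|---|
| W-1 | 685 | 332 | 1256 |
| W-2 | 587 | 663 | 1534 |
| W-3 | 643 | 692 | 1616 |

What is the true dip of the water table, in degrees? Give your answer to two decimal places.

Let the plane be z = a·x + b·y + c.
W-2−W-1: −98a + 331b = 278;  W-3−W-1: −42a + 360b = 360.
Solving gives a = 0.89251, b = 1.10413.
Gradient magnitude |∇z| = √(a² + b²) = √(0.79657 + 1.21909) = 1.41974.
True dip = arctan(1.41974) = 54.84°, dipping toward SW (azimuth ≈ 219°).

54.84°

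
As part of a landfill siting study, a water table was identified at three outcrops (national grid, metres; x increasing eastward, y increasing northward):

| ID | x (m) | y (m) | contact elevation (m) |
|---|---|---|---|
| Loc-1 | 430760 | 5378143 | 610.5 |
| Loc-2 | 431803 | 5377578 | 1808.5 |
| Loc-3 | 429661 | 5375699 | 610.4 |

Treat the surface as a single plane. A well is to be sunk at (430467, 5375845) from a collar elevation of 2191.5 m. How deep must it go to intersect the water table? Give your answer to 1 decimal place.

897.3 m

Let the plane be z = a·x + b·y + c.
Loc-2−Loc-1: 1043a − 565b = 1198;  Loc-3−Loc-1: −1099a − 2444b = −0.1.
Solving gives a = 0.923641502, b = −0.415295422.
Then c = 610.5 − a·430760 − b·5378143 = 1836260.85.
At (430467, 5375845): z_contact = 397597.19 − 2232563.82 + 1836260.85 = 1294.22 m.
Depth below ground = 2191.5 − 1294.22 = 897.3 m.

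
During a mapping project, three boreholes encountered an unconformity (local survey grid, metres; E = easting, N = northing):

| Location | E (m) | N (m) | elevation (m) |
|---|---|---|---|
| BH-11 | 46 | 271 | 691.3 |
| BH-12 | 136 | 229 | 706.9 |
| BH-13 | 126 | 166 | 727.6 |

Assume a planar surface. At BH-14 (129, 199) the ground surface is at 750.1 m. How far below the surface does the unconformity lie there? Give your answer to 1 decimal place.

33.4 m

Let the plane be z = a·E + b·N + c.
BH-12−BH-11: 90a − 42b = 15.6;  BH-13−BH-11: 80a − 105b = 36.3.
Solving gives a = 0.01862, b = −0.33153.
Then c = 691.3 − a·46 − b·271 = 780.29.
At (129, 199): z_contact = 2.40 − 65.97 + 780.29 = 716.72 m.
Depth below ground = 750.1 − 716.72 = 33.4 m.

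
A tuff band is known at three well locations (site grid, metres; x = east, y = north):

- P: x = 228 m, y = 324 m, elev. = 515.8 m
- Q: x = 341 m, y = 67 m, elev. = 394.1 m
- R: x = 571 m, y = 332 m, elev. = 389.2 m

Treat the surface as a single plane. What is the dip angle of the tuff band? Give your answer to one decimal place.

Let the plane be z = a·x + b·y + c.
Q−P: 113a − 257b = −121.7;  R−P: 343a + 8b = −126.6.
Solving gives a = −0.37628, b = 0.30809.
Gradient magnitude |∇z| = √(a² + b²) = √(0.14159 + 0.09492) = 0.48632.
True dip = arctan(0.48632) = 25.9°, dipping toward SE (azimuth ≈ 129°).

25.9°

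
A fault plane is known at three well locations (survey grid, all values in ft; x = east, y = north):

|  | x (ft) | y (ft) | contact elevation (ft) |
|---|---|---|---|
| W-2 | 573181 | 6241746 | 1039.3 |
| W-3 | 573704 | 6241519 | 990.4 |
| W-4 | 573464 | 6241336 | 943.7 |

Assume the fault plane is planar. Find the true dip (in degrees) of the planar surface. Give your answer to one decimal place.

13.6°

Let the plane be z = a·x + b·y + c.
W-3−W-2: 523a − 227b = −48.9;  W-4−W-2: 283a − 410b = −95.6.
Solving gives a = 0.01100, b = 0.24076.
Gradient magnitude |∇z| = √(a² + b²) = √(0.00012 + 0.05797) = 0.24102.
True dip = arctan(0.24102) = 13.6°, dipping toward S (azimuth ≈ 183°).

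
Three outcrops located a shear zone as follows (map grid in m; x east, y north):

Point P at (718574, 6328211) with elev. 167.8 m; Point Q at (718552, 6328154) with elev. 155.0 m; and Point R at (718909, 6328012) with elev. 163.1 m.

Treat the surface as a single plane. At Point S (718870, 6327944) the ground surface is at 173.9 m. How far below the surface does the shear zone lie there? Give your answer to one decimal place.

27.3 m

Let the plane be z = a·x + b·y + c.
Point Q−Point P: −22a − 57b = −12.8;  Point R−Point P: 335a − 199b = −4.7.
Solving gives a = 0.097103055, b = 0.187083032.
Then c = 167.8 − a·718574 − b·6328211 = −1253508.83.
At (718870, 6327944): z_contact = 69804.47 + 1183850.95 − 1253508.83 = 146.59 m.
Depth below ground = 173.9 − 146.59 = 27.3 m.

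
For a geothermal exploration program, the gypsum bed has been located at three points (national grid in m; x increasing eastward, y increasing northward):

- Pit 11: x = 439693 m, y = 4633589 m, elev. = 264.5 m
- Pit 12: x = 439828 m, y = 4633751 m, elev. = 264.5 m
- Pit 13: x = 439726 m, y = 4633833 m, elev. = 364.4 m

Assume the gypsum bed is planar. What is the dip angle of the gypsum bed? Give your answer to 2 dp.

37.36°

Let the plane be z = a·x + b·y + c.
Pit 12−Pit 11: 135a + 162b = 0;  Pit 13−Pit 11: 33a + 244b = 99.9.
Solving gives a = −0.58650, b = 0.48875.
Gradient magnitude |∇z| = √(a² + b²) = √(0.34398 + 0.23887) = 0.76345.
True dip = arctan(0.76345) = 37.36°, dipping toward SE (azimuth ≈ 130°).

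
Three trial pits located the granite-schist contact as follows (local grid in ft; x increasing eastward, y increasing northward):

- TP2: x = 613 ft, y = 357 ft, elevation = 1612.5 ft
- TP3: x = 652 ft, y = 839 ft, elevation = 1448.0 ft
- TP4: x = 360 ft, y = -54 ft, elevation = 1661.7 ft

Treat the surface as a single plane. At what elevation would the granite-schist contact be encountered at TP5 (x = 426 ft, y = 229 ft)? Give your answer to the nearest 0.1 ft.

Two edge vectors: TP2→TP3 = (39, 482, -164.5), TP2→TP4 = (-253, -411, 49.2).
Normal n = (TP2→TP3) × (TP2→TP4) = (-43895.1, 39699.7, 105917).
So ∂z/∂x = −n_x/n_z = 0.41443 and ∂z/∂y = −n_y/n_z = −0.37482.
Intercept c from TP2: 1612.5 − 254.05 + 133.81 = 1492.27.
At (426, 229): z = 176.5 − 85.8 + 1492.27 = 1583.0 ft.

1583.0 ft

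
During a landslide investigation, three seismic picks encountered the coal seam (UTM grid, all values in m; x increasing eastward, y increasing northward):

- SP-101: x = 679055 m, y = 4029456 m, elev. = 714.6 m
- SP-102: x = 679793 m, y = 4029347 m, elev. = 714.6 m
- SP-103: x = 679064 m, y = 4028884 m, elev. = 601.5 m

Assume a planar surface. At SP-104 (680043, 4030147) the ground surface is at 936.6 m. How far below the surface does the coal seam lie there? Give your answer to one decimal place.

56.1 m

Let the plane be z = a·x + b·y + c.
SP-102−SP-101: 738a − 109b = 0;  SP-103−SP-101: 9a − 572b = −113.1.
Solving gives a = 0.029271646, b = 0.198187841.
Then c = 714.6 − a·679055 − b·4029456 = −817751.64.
At (680043, 4030147): z_contact = 19905.98 + 798726.13 − 817751.64 = 880.47 m.
Depth below ground = 936.6 − 880.47 = 56.1 m.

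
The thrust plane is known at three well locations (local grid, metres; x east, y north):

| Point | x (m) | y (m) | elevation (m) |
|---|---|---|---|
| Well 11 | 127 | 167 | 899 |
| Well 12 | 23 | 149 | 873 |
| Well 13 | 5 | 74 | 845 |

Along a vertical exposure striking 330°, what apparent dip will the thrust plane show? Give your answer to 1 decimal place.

Let the plane be z = a·x + b·y + c.
Well 12−Well 11: −104a − 18b = −26;  Well 13−Well 11: −122a − 93b = −54.
Solving gives a = 0.19342, b = 0.32691.
Unit vector along 330° is (sin 330°, cos 330°) = (-0.5000, 0.8660).
Slope in that direction = a·(-0.5000) + b·(0.8660) = 0.18641.
Apparent dip = arctan|0.18641| = 10.6° (true dip is 20.8°, so apparent ≤ true as expected).

10.6°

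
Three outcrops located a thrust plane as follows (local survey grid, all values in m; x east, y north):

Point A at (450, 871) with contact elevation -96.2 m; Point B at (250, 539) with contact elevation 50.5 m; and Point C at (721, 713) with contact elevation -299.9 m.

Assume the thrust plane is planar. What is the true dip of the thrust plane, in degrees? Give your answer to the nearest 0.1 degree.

Two edge vectors: Point A→Point B = (-200, -332, 146.7), Point A→Point C = (271, -158, -203.7).
Normal n = (Point A→Point B) × (Point A→Point C) = (90807, -984.3, 121572).
So ∂z/∂x = −n_x/n_z = −0.74694 and ∂z/∂y = −n_y/n_z = 0.00810.
Gradient magnitude |∇z| = √(a² + b²) = √(0.55792 + 0.00007) = 0.74698.
True dip = arctan(0.74698) = 36.8°, dipping toward E (azimuth ≈ 091°).

36.8°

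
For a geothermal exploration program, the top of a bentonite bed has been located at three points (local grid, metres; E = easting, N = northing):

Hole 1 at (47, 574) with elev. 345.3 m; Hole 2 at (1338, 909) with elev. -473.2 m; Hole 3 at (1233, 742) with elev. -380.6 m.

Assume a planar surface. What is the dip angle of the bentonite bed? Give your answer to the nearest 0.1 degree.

31.6°

Let the plane be z = a·E + b·N + c.
Hole 2−Hole 1: 1291a + 335b = −818.5;  Hole 3−Hole 1: 1186a + 168b = −725.9.
Solving gives a = −0.58567, b = −0.18625.
Gradient magnitude |∇z| = √(a² + b²) = √(0.34301 + 0.03469) = 0.61458.
True dip = arctan(0.61458) = 31.6°, dipping toward ENE (azimuth ≈ 072°).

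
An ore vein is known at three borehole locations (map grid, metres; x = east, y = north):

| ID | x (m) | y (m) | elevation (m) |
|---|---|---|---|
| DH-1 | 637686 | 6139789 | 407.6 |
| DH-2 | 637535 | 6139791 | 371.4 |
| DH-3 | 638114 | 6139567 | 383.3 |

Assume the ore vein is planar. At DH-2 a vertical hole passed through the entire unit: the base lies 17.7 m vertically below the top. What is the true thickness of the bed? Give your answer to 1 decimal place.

Two edge vectors: DH-1→DH-2 = (-151, 2, -36.2), DH-1→DH-3 = (428, -222, -24.3).
Normal n = (DH-1→DH-2) × (DH-1→DH-3) = (-8085, -19162.9, 32666).
So ∂z/∂x = −n_x/n_z = 0.24751 and ∂z/∂y = −n_y/n_z = 0.58663.
|∇z| = √(a²+b²) = 0.63671, so dip δ = arctan(0.63671) = 32.49°.
True thickness = vertical thickness × cos δ = 17.7 × cos 32.49° = 14.9 m.

14.9 m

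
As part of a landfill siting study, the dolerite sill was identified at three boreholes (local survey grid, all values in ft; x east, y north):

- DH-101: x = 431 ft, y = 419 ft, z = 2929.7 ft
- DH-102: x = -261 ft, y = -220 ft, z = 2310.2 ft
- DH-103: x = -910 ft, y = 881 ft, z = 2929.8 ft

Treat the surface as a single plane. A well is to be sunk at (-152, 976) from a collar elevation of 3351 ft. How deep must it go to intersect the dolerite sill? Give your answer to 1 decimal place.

169.8 ft

Let the plane be z = a·x + b·y + c.
DH-102−DH-101: −692a − 639b = −619.5;  DH-103−DH-101: −1341a + 462b = 0.1.
Solving gives a = 0.24320, b = 0.70612.
Then c = 2929.7 − a·431 − b·419 = 2529.02.
At (-152, 976): z_contact = −36.97 + 689.17 + 2529.02 = 3181.22 ft.
Depth below ground = 3351 − 3181.22 = 169.8 ft.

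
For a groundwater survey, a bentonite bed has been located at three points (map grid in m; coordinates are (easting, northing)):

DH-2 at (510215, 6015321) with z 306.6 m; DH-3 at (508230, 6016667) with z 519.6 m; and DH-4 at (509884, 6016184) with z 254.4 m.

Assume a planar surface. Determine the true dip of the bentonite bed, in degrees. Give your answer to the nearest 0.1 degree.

Let the plane be z = a·E + b·N + c.
DH-3−DH-2: −1985a + 1346b = 213;  DH-4−DH-2: −331a + 863b = −52.2.
Solving gives a = −0.20045, b = −0.13737.
Gradient magnitude |∇z| = √(a² + b²) = √(0.04018 + 0.01887) = 0.24301.
True dip = arctan(0.24301) = 13.7°, dipping toward NE (azimuth ≈ 056°).

13.7°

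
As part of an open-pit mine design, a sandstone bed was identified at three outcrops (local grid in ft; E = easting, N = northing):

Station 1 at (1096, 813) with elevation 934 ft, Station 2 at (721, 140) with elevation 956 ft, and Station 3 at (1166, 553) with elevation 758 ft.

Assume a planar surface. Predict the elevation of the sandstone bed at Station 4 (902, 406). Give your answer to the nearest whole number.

Two edge vectors: Station 1→Station 2 = (-375, -673, 22), Station 1→Station 3 = (70, -260, -176).
Normal n = (Station 1→Station 2) × (Station 1→Station 3) = (124168, -64460, 144610).
So ∂z/∂E = −n_x/n_z = −0.85864 and ∂z/∂N = −n_y/n_z = 0.44575.
Intercept c from Station 1: 934 + 941.07 − 362.40 = 1512.67.
At (902, 406): z = −774.5 + 181.0 + 1512.67 = 919.2 ft.

919 ft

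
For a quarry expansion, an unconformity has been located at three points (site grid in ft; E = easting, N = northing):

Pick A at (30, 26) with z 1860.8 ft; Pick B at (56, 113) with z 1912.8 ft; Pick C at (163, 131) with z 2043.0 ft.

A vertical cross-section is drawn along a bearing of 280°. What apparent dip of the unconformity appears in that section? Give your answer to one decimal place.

48.1°

Let the plane be z = a·E + b·N + c.
Pick B−Pick A: 26a + 87b = 52;  Pick C−Pick A: 133a + 105b = 182.2.
Solving gives a = 1.17536, b = 0.24644.
Unit vector along 280° is (sin 280°, cos 280°) = (-0.9848, 0.1736).
Slope in that direction = a·(-0.9848) + b·(0.1736) = −1.11471.
Apparent dip = arctan|1.11471| = 48.1° (true dip is 50.2°, so apparent ≤ true as expected).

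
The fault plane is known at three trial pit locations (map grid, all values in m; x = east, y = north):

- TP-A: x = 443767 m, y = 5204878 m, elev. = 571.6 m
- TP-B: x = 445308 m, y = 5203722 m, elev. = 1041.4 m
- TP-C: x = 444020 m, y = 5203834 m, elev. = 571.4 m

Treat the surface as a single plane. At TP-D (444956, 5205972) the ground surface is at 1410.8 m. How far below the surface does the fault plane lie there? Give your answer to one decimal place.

Two edge vectors: TP-A→TP-B = (1541, -1156, 469.8), TP-A→TP-C = (253, -1044, -0.2).
Normal n = (TP-A→TP-B) × (TP-A→TP-C) = (490702.4, 119167.6, -1316336).
So ∂z/∂x = −n_x/n_z = 0.372778987 and ∂z/∂y = −n_y/n_z = 0.090529774.
Intercept c from TP-A: 571.6 − 165427.01 − 471196.43 = −636051.84.
At (444956, 5205972): z_contact = 165870.25 + 471295.47 − 636051.84 = 1113.87 m.
Depth below ground = 1410.8 − 1113.87 = 296.9 m.

296.9 m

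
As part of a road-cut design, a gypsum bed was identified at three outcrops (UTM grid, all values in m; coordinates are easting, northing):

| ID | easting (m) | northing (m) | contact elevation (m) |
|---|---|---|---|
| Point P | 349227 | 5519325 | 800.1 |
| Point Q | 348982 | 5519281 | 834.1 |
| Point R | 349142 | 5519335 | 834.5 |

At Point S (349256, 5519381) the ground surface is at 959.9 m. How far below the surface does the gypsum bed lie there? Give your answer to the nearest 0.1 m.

118.4 m

Let the plane be z = a·easting + b·northing + c.
Point Q−Point P: −245a − 44b = 34;  Point R−Point P: −85a + 10b = 34.4.
Solving gives a = −0.299450727, b = 0.894668821.
Then c = 800.1 − a·349227 − b·5519325 = −4832591.61.
At (349256, 5519381): z_contact = −104584.96 + 4938018.09 − 4832591.61 = 841.52 m.
Depth below ground = 959.9 − 841.52 = 118.4 m.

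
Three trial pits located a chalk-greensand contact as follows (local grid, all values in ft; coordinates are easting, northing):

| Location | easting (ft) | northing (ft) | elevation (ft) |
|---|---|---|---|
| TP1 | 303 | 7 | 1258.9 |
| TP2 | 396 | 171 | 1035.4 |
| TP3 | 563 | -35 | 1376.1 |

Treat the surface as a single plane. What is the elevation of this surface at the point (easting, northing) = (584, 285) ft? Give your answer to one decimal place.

Let the plane be z = a·easting + b·northing + c.
TP2−TP1: 93a + 164b = −223.5;  TP3−TP1: 260a − 42b = 117.2.
Solving gives a = 0.21127, b = −1.48261.
Then c = 1258.9 − a·303 − b·7 = 1205.26.
At (584, 285): z = 123.4 − 422.5 + 1205.26 = 906.1 ft.

906.1 ft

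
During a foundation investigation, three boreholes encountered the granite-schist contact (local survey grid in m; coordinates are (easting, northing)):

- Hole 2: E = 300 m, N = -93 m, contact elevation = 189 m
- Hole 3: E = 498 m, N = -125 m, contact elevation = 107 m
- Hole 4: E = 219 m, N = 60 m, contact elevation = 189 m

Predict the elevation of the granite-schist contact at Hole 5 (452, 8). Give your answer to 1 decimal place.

Let the plane be z = a·E + b·N + c.
Hole 3−Hole 2: 198a − 32b = −82;  Hole 4−Hole 2: −81a + 153b = 0.
Solving gives a = −0.45289, b = −0.23977.
Then c = 189 − a·300 − b·-93 = 302.57.
At (452, 8): z = −204.7 − 1.9 + 302.57 = 95.9 m.

95.9 m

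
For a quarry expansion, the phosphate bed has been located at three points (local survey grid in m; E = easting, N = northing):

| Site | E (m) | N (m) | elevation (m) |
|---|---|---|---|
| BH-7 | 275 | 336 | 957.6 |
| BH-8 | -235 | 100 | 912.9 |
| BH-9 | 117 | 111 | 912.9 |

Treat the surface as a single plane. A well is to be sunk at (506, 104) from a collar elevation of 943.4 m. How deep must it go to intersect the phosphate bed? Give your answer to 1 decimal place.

Two edge vectors: BH-7→BH-8 = (-510, -236, -44.7), BH-7→BH-9 = (-158, -225, -44.7).
Normal n = (BH-7→BH-8) × (BH-7→BH-9) = (491.7, -15734.4, 77462).
So ∂z/∂E = −n_x/n_z = −0.00635 and ∂z/∂N = −n_y/n_z = 0.20312.
Intercept c from BH-7: 957.6 + 1.75 − 68.25 = 891.10.
At (506, 104): z_contact = −3.21 + 21.12 + 891.10 = 909.01 m.
Depth below ground = 943.4 − 909.01 = 34.4 m.

34.4 m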